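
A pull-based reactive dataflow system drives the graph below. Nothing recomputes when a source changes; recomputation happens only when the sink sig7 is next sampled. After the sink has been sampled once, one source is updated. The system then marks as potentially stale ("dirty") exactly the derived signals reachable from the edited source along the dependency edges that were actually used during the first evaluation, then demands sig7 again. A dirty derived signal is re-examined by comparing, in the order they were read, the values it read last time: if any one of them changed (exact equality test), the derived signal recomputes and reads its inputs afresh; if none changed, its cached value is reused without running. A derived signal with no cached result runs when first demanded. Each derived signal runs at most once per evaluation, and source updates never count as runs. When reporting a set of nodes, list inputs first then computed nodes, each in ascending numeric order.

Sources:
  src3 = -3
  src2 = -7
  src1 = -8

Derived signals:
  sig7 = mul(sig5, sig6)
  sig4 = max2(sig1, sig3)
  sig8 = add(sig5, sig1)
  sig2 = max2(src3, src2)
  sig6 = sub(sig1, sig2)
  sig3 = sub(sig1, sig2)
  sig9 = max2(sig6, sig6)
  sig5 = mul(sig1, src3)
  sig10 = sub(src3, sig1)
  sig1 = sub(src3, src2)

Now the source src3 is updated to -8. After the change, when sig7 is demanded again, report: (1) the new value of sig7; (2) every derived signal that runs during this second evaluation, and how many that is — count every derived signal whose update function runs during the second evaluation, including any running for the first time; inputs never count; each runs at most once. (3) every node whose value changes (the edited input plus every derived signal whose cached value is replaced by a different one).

New value of sig7: 48.
Derived signals that run: sig1, sig2, sig5, sig6, sig7 — 5 in total.
Values that change: src3, sig1, sig2, sig5, sig6, sig7.

First evaluation (everything demanded from the output):
  sig1 = sub(-3, -7) = 4
  sig2 = max2(-3, -7) = -3
  sig5 = mul(4, -3) = -12
  sig6 = sub(4, -3) = 7
  sig7 = mul(-12, 7) = -84

Propagation after the edit:
  sig1: runs — src3 -3->-8; result -1.
  sig2: runs — src3 -3->-8; result -7.
  sig5: runs — sig1 4->-1; src3 -3->-8; result 8.
  sig6: runs — sig1 4->-1; sig2 -3->-7; result 6.
  sig7: runs — sig5 -12->8; sig6 7->6; result 48.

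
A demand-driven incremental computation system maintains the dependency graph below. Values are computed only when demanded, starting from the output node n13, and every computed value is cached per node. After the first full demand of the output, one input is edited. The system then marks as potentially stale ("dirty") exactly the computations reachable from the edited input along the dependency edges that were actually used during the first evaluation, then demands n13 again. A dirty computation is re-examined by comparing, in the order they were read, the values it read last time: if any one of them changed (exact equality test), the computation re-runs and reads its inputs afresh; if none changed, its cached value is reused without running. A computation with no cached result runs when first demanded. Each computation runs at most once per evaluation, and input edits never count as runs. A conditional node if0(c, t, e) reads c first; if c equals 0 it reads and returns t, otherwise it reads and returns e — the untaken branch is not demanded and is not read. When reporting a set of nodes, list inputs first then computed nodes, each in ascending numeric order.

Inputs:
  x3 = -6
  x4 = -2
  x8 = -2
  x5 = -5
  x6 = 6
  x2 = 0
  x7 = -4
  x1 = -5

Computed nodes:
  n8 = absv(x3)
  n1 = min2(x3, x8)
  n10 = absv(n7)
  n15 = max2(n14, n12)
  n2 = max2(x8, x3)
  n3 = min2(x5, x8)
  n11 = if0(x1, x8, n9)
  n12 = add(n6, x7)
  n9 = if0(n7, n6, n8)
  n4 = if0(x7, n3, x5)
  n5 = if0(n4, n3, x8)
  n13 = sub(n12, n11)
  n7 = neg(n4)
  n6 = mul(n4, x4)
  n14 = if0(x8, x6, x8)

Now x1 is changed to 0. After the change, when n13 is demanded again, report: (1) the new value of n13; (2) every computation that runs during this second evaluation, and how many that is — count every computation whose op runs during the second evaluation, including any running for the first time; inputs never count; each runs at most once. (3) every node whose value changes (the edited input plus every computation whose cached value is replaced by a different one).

First evaluation (everything demanded from the output):
  n4 = if0(x7=-4 -> else branch x5) = -5
  n6 = mul(-5, -2) = 10
  n7 = neg(-5) = 5
  n8 = absv(-6) = 6
  n9 = if0(n7=5 -> else branch n8) = 6
  n11 = if0(x1=-5 -> else branch n9) = 6
  n12 = add(10, -4) = 6
  n13 = sub(6, 6) = 0

Propagation after the edit:
  n11: runs — x1 -5->0; result -2.
  n13: runs — n11 6->-2; result 8.

New value of n13: 8.
Computations that run: n11, n13 — 2 in total.
Values that change: x1, n11, n13.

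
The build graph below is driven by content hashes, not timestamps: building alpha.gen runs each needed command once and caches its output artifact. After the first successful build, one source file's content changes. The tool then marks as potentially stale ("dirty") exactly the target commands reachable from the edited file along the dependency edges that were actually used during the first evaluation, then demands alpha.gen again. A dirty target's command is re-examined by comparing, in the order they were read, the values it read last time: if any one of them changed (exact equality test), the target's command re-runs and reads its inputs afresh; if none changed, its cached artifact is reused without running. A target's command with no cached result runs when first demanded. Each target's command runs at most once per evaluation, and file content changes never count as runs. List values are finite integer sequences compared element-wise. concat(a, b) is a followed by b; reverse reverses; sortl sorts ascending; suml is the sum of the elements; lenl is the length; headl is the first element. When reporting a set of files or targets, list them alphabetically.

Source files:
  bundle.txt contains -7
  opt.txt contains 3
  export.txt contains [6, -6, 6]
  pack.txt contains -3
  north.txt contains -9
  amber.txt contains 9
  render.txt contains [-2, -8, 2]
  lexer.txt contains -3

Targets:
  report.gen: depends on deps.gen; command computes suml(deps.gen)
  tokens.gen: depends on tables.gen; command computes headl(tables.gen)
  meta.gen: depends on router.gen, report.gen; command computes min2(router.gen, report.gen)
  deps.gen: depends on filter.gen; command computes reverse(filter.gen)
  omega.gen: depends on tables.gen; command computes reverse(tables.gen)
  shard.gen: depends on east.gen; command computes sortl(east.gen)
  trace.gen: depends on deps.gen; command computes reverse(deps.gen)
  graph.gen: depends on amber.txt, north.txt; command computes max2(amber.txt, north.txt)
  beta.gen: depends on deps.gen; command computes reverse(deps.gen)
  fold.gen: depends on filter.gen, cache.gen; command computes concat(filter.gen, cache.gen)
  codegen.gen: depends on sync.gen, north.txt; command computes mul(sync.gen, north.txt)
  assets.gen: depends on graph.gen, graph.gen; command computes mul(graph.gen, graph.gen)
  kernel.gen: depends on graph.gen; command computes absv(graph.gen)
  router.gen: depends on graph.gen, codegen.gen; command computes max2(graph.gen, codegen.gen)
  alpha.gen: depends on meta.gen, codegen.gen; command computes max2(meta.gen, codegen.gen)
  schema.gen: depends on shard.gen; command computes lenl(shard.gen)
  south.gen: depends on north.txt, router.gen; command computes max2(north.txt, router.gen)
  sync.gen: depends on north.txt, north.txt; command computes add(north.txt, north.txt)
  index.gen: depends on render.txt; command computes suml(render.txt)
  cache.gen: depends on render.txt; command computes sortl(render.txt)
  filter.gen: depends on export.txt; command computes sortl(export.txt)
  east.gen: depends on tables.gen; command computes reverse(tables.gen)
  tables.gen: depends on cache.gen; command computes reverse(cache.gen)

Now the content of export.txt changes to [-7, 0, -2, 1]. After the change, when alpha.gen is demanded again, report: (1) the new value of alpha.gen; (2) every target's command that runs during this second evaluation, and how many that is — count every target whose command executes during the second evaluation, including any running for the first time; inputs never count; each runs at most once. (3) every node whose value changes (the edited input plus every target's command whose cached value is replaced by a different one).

alpha.gen now evaluates to 162.
Run set: alpha.gen, deps.gen, filter.gen, meta.gen, report.gen (5 run).
Changed values: deps.gen, export.txt, filter.gen, meta.gen, report.gen.

Initial pass — values computed on the first demand:
  filter.gen = sortl([6, -6, 6]) = [-6, 6, 6]
  deps.gen = reverse([-6, 6, 6]) = [6, 6, -6]
  graph.gen = max2(9, -9) = 9
  report.gen = suml([6, 6, -6]) = 6
  sync.gen = add(-9, -9) = -18
  codegen.gen = mul(-18, -9) = 162
  router.gen = max2(9, 162) = 162
  meta.gen = min2(162, 6) = 6
  alpha.gen = max2(6, 162) = 162

Second demand — change propagation:
  filter.gen: re-runs because export.txt [6, -6, 6]->[-7, 0, -2, 1]; new result [-7, -2, 0, 1].
  deps.gen: re-runs because filter.gen [-6, 6, 6]->[-7, -2, 0, 1]; new result [1, 0, -2, -7].
  report.gen: re-runs because deps.gen [6, 6, -6]->[1, 0, -2, -7]; new result -8.
  meta.gen: re-runs because report.gen 6->-8; new result -8.
  alpha.gen: re-runs because meta.gen 6->-8; new result 162 (unchanged).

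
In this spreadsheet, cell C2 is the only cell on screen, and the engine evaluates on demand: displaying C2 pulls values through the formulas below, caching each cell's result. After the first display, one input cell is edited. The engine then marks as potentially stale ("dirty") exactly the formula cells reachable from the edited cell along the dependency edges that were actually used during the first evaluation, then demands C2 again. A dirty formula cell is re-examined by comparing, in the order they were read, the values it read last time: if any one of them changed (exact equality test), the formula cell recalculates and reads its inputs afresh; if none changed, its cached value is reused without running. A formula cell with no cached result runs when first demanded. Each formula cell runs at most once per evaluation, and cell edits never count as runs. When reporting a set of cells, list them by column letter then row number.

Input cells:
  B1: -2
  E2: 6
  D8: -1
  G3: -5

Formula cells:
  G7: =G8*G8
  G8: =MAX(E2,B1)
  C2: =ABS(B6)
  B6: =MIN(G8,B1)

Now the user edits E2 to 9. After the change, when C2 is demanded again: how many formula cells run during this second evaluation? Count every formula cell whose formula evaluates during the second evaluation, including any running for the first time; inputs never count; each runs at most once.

Initial pass — values computed on the first demand:
  G8 = MAX(6, -2) = 6
  B6 = MIN(6, -2) = -2
  C2 = ABS(-2) = 2

Second demand — change propagation:
  G8: re-runs because E2 6->9; new result 9.
  B6: re-runs because G8 6->9; new result -2 (unchanged).
  C2: re-examined; everything it read last time is the same (B6 unchanged) — cache 2 kept, no run.

The important point: B6 recomputes to an identical value, and the output ends up unchanged.

Run set: B6, G8 (2 run).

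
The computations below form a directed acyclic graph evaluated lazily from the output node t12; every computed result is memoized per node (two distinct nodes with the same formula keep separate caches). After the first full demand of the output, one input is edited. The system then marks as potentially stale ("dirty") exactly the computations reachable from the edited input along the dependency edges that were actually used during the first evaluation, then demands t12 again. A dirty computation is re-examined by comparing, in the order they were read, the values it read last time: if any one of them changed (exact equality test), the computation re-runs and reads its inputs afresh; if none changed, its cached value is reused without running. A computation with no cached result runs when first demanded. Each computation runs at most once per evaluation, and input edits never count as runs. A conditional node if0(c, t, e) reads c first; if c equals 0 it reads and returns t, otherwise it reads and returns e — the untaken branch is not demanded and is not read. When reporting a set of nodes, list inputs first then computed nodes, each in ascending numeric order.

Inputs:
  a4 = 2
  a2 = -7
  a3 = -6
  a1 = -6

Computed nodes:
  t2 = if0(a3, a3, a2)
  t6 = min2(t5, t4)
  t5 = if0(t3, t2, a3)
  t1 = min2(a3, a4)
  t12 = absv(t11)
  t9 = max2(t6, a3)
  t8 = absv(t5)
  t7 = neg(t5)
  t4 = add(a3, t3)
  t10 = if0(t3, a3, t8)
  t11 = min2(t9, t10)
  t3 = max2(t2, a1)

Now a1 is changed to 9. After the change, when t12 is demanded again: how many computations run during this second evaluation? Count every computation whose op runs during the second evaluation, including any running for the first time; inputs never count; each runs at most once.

First demand of the output computes:
  t2 = if0(a3=-6 -> else branch a2) = -7
  t3 = max2(-7, -6) = -6
  t4 = add(-6, -6) = -12
  t5 = if0(t3=-6 -> else branch a3) = -6
  t6 = min2(-6, -12) = -12
  t8 = absv(-6) = 6
  t9 = max2(-12, -6) = -6
  t10 = if0(t3=-6 -> else branch t8) = 6
  t11 = min2(-6, 6) = -6
  t12 = absv(-6) = 6

After the edit, cleaning proceeds:
  t3: a read changed (a1 -6->9) — executes, giving 9.
  t4: a read changed (t3 -6->9) — executes, giving 3.
  t5: a read changed (t3 -6->9) — executes, giving -6 — identical to its old value.
  t6: a read changed (t4 -12->3) — executes, giving -6.
  t8: dirty, but its reads are unchanged (t5 unchanged); cached 6 stands.
  t9: a read changed (t6 -12->-6) — executes, giving -6 — identical to its old value.
  t10: a read changed (t3 -6->9) — executes, giving 6 — identical to its old value.
  t11: dirty, but its reads are unchanged (t9 unchanged, t10 unchanged); cached -6 stands.
  t12: dirty, but its reads are unchanged (t11 unchanged); cached 6 stands.

Note where the cutoff bites: t8 is checked, finds nothing changed, and keeps its cache.

6 computations run: t3, t4, t5, t6, t9, t10.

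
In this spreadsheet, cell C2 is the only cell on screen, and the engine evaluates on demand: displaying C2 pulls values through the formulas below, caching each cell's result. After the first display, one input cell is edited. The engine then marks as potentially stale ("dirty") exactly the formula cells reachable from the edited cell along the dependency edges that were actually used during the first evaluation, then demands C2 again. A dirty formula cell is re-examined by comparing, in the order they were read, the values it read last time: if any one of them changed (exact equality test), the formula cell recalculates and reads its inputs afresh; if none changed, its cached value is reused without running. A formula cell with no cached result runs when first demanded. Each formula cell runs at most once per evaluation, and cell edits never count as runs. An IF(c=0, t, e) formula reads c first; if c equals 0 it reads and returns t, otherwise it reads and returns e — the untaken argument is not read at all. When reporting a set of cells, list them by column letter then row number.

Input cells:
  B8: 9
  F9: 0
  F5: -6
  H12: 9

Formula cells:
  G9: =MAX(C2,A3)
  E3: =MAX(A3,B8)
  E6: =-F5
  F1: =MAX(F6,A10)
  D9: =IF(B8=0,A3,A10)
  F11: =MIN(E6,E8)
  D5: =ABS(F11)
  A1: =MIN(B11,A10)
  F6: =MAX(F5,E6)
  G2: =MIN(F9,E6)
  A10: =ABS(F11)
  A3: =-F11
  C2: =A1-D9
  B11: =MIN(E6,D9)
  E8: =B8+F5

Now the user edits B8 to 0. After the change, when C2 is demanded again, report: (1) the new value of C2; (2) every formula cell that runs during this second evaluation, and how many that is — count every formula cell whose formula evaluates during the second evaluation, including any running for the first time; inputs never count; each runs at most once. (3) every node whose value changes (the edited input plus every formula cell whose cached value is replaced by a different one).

Initial pass — values computed on the first demand:
  E6 = -(-6) = 6
  E8 = 9 + -6 = 3
  F11 = MIN(6, 3) = 3
  A10 = ABS(3) = 3
  D9 = IF(B8=0: B8=9 -> else branch A10) = 3
  B11 = MIN(6, 3) = 3
  A1 = MIN(3, 3) = 3
  C2 = 3 - 3 = 0

Second demand — change propagation:
  E8: re-runs because B8 9->0; new result -6.
  F11: re-runs because E8 3->-6; new result -6.
  A3: newly demanded (no cache) — executes and yields 6.
  A10: re-runs because F11 3->-6; new result 6.
  D9: re-runs because B8 9->0; A10 3->6; new result 6.
  B11: re-runs because D9 3->6; new result 6.
  A1: re-runs because B11 3->6; A10 3->6; new result 6.
  C2: re-runs because A1 3->6; D9 3->6; new result 0 (unchanged).

The important point: the flipped condition pulls in fresh nodes; A3 runs for the first time.

C2 now evaluates to 0.
Run set: A1, A3, A10, B11, C2, D9, E8, F11 (8 run).
Changed values: A1, A10, B8, B11, D9, E8, F11.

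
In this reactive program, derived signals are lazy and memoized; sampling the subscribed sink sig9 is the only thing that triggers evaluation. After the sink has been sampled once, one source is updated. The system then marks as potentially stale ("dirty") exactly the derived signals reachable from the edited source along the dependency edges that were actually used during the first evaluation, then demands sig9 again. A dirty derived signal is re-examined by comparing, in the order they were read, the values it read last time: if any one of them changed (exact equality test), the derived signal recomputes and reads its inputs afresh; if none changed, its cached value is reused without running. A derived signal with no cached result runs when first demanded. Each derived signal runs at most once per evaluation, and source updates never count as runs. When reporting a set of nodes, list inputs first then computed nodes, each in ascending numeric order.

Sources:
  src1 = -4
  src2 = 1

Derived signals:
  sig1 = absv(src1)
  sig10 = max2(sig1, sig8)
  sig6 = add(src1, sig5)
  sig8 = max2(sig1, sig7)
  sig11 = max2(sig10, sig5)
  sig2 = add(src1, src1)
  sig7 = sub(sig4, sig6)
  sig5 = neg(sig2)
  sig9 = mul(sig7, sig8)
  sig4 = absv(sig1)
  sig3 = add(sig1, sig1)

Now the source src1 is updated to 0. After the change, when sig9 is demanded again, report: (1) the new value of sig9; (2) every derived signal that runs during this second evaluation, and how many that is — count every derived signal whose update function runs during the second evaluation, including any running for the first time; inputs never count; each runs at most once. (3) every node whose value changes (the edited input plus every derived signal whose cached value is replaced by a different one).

Demanding sig9 again yields 0.
8 derived signals run: sig1, sig2, sig4, sig5, sig6, sig7, sig8, sig9.
The nodes whose values change: src1, sig1, sig2, sig4, sig5, sig6, sig8.

First demand of the output computes:
  sig1 = absv(-4) = 4
  sig2 = add(-4, -4) = -8
  sig4 = absv(4) = 4
  sig5 = neg(-8) = 8
  sig6 = add(-4, 8) = 4
  sig7 = sub(4, 4) = 0
  sig8 = max2(4, 0) = 4
  sig9 = mul(0, 4) = 0

After the edit, cleaning proceeds:
  sig1: a read changed (src1 -4->0) — executes, giving 0.
  sig2: a read changed (src1 -4->0; src1 -4->0) — executes, giving 0.
  sig4: a read changed (sig1 4->0) — executes, giving 0.
  sig5: a read changed (sig2 -8->0) — executes, giving 0.
  sig6: a read changed (src1 -4->0; sig5 8->0) — executes, giving 0.
  sig7: a read changed (sig4 4->0; sig6 4->0) — executes, giving 0 — identical to its old value.
  sig8: a read changed (sig1 4->0) — executes, giving 0.
  sig9: a read changed (sig8 4->0) — executes, giving 0 — identical to its old value.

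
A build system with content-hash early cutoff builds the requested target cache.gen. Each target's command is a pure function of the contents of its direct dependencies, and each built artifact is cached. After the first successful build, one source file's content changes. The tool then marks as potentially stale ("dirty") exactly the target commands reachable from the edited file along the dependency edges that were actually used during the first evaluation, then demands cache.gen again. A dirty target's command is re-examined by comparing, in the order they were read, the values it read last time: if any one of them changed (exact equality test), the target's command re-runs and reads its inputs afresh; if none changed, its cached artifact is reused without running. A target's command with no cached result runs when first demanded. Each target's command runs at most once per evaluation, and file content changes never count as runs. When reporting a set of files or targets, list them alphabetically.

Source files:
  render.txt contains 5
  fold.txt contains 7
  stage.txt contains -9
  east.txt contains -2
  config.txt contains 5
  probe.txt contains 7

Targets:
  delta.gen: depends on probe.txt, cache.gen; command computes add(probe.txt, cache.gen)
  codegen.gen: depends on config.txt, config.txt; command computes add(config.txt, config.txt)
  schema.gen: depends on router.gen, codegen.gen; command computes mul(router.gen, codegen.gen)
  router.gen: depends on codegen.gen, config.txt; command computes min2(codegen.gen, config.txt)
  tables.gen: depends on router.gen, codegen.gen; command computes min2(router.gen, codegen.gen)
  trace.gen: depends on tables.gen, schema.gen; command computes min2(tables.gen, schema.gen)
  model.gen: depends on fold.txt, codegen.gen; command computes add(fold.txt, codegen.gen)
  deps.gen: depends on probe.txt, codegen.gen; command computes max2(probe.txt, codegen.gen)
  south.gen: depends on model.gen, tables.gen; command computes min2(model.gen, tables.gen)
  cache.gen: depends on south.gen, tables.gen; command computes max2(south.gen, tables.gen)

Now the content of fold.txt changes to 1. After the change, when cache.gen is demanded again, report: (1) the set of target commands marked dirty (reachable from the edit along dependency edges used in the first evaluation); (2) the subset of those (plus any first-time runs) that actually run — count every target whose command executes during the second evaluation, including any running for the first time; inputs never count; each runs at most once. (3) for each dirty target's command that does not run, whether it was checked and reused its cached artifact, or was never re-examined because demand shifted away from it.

Marked dirty: cache.gen, model.gen, south.gen.
Target commands that run: model.gen, south.gen — 2 in total.
Checked but reused from cache: cache.gen.
Key observation: the change is absorbed at south.gen — it re-runs but produces the same value, and the output's value is unchanged.

First evaluation (everything demanded from the output):
  codegen.gen = add(5, 5) = 10
  model.gen = add(7, 10) = 17
  router.gen = min2(10, 5) = 5
  tables.gen = min2(5, 10) = 5
  south.gen = min2(17, 5) = 5
  cache.gen = max2(5, 5) = 5

Propagation after the edit:
  model.gen: runs — fold.txt 7->1; result 11.
  south.gen: runs — model.gen 17->11; result 5 (same value as before).
  cache.gen: checked — values it read are unchanged (south.gen unchanged, tables.gen unchanged); reused cached 5 without running.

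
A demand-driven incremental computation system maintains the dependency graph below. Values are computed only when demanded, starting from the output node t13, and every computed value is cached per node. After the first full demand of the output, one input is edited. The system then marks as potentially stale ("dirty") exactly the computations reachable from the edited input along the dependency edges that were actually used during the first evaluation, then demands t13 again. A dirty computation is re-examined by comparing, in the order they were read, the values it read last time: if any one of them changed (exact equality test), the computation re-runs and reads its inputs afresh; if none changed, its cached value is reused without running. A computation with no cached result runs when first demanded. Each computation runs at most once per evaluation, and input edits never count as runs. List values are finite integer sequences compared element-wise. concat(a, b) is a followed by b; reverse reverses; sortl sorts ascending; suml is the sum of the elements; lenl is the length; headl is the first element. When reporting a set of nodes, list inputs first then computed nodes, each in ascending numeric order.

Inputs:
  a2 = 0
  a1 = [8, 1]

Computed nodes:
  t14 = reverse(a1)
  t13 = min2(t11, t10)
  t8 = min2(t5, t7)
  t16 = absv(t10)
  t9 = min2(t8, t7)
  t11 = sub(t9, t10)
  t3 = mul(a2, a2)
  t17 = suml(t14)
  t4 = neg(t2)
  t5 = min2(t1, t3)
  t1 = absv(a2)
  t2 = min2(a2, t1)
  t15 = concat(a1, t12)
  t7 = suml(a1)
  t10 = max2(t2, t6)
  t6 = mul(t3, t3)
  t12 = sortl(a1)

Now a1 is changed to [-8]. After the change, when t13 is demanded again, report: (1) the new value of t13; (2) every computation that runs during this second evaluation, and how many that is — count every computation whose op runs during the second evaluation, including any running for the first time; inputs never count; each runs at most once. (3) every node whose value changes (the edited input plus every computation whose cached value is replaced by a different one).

New value of t13: -8.
Computations that run: t7, t8, t9, t11, t13 — 5 in total.
Values that change: a1, t7, t8, t9, t11, t13.

First evaluation (everything demanded from the output):
  t1 = absv(0) = 0
  t2 = min2(0, 0) = 0
  t3 = mul(0, 0) = 0
  t5 = min2(0, 0) = 0
  t6 = mul(0, 0) = 0
  t7 = suml([8, 1]) = 9
  t8 = min2(0, 9) = 0
  t9 = min2(0, 9) = 0
  t10 = max2(0, 0) = 0
  t11 = sub(0, 0) = 0
  t13 = min2(0, 0) = 0

Propagation after the edit:
  t7: runs — a1 [8, 1]->[-8]; result -8.
  t8: runs — t7 9->-8; result -8.
  t9: runs — t8 0->-8; t7 9->-8; result -8.
  t11: runs — t9 0->-8; result -8.
  t13: runs — t11 0->-8; result -8.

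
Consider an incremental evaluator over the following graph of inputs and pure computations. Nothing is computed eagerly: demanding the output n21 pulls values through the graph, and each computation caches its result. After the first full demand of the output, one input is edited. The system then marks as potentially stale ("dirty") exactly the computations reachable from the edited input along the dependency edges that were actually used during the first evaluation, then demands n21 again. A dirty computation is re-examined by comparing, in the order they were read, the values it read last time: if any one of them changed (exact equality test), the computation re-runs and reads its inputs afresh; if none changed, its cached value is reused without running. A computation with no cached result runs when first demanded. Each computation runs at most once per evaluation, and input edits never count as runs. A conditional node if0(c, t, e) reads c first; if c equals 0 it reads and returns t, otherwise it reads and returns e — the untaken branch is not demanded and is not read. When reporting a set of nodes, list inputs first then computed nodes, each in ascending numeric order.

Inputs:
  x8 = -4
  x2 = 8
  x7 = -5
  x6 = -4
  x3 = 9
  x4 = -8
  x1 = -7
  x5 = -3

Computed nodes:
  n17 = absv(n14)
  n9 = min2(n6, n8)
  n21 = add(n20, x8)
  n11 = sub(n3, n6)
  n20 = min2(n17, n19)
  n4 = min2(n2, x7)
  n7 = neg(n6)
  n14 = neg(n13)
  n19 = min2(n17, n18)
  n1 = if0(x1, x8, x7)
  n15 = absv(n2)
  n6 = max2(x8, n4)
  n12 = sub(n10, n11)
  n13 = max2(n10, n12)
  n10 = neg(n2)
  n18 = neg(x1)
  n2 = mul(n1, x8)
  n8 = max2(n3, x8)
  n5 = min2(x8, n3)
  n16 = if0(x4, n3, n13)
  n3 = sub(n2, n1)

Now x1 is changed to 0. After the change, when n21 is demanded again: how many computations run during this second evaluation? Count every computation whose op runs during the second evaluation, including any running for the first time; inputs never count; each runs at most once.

Initial pass — values computed on the first demand:
  n1 = if0(x1=-7 -> else branch x7) = -5
  n2 = mul(-5, -4) = 20
  n3 = sub(20, -5) = 25
  n4 = min2(20, -5) = -5
  n6 = max2(-4, -5) = -4
  n10 = neg(20) = -20
  n11 = sub(25, -4) = 29
  n12 = sub(-20, 29) = -49
  n13 = max2(-20, -49) = -20
  n14 = neg(-20) = 20
  n17 = absv(20) = 20
  n18 = neg(-7) = 7
  n19 = min2(20, 7) = 7
  n20 = min2(20, 7) = 7
  n21 = add(7, -4) = 3

Second demand — change propagation:
  n1: re-runs because x1 -7->0; new result -4.
  n2: re-runs because n1 -5->-4; new result 16.
  n3: re-runs because n2 20->16; n1 -5->-4; new result 20.
  n4: re-runs because n2 20->16; new result -5 (unchanged).
  n6: re-examined; everything it read last time is the same (x8 unchanged, n4 unchanged) — cache -4 kept, no run.
  n10: re-runs because n2 20->16; new result -16.
  n11: re-runs because n3 25->20; new result 24.
  n12: re-runs because n10 -20->-16; n11 29->24; new result -40.
  n13: re-runs because n10 -20->-16; n12 -49->-40; new result -16.
  n14: re-runs because n13 -20->-16; new result 16.
  n17: re-runs because n14 20->16; new result 16.
  n18: re-runs because x1 -7->0; new result 0.
  n19: re-runs because n17 20->16; n18 7->0; new result 0.
  n20: re-runs because n17 20->16; n19 7->0; new result 0.
  n21: re-runs because n20 7->0; new result -4.

The important point: at n6 every value read last time is unchanged, so the dirty flag clears without a run.

Run set: n1, n2, n3, n4, n10, n11, n12, n13, n14, n17, n18, n19, n20, n21 (14 run).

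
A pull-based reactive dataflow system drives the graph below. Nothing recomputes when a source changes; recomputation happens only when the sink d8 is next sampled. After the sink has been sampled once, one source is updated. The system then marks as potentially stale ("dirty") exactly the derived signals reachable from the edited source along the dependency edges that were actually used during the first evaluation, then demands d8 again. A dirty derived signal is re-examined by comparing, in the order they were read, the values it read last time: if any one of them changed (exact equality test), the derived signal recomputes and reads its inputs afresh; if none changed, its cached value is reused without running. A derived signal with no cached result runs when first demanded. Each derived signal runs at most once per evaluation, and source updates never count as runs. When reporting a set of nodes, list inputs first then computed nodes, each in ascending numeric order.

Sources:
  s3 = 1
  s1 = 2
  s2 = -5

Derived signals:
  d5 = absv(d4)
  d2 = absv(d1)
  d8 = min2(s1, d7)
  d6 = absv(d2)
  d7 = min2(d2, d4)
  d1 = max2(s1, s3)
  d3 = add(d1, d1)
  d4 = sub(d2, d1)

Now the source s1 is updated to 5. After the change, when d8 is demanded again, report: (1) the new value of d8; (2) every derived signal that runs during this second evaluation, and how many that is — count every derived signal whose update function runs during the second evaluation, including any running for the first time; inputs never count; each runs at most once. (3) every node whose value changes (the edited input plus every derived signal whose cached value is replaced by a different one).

New value of d8: 0.
Derived signals that run: d1, d2, d4, d7, d8 — 5 in total.
Values that change: s1, d1, d2.

First evaluation (everything demanded from the output):
  d1 = max2(2, 1) = 2
  d2 = absv(2) = 2
  d4 = sub(2, 2) = 0
  d7 = min2(2, 0) = 0
  d8 = min2(2, 0) = 0

Propagation after the edit:
  d1: runs — s1 2->5; result 5.
  d2: runs — d1 2->5; result 5.
  d4: runs — d2 2->5; d1 2->5; result 0 (same value as before).
  d7: runs — d2 2->5; result 0 (same value as before).
  d8: runs — s1 2->5; result 0 (same value as before).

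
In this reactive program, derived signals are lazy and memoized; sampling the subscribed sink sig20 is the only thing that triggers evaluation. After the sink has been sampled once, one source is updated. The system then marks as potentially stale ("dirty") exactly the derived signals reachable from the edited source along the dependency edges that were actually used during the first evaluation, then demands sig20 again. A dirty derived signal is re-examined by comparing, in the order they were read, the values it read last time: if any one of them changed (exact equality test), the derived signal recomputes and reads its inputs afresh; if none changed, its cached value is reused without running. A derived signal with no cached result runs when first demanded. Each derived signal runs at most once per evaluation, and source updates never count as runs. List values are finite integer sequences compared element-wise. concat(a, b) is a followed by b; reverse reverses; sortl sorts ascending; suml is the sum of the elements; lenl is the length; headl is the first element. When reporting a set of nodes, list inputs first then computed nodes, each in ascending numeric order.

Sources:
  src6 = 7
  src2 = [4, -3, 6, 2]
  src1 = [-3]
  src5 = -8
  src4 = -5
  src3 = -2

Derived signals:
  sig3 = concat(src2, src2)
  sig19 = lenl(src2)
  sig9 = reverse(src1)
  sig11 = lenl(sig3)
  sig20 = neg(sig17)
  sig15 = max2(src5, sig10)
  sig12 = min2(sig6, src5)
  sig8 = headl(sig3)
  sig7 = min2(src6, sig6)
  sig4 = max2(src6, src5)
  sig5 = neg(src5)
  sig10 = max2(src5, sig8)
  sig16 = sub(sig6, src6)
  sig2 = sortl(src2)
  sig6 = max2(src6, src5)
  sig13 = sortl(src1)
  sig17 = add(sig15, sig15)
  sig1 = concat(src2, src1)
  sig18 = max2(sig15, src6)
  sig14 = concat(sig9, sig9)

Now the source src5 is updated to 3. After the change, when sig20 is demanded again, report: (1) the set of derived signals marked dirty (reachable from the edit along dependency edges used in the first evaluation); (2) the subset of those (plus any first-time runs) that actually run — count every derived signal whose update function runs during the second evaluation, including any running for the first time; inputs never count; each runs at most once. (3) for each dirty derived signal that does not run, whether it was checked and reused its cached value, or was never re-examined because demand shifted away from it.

The edit dirties: sig10, sig15, sig17, sig20.
2 derived signals run: sig10, sig15.
Cache hits after checking: sig17, sig20.
Note where the cutoff bites: sig17 is checked, finds nothing changed, and keeps its cache.

First demand of the output computes:
  sig3 = concat([4, -3, 6, 2], [4, -3, 6, 2]) = [4, -3, 6, 2, 4, -3, 6, 2]
  sig8 = headl([4, -3, 6, 2, 4, -3, 6, 2]) = 4
  sig10 = max2(-8, 4) = 4
  sig15 = max2(-8, 4) = 4
  sig17 = add(4, 4) = 8
  sig20 = neg(8) = -8

After the edit, cleaning proceeds:
  sig10: a read changed (src5 -8->3) — executes, giving 4 — identical to its old value.
  sig15: a read changed (src5 -8->3) — executes, giving 4 — identical to its old value.
  sig17: dirty, but its reads are unchanged (sig15 unchanged, sig15 unchanged); cached 8 stands.
  sig20: dirty, but its reads are unchanged (sig17 unchanged); cached -8 stands.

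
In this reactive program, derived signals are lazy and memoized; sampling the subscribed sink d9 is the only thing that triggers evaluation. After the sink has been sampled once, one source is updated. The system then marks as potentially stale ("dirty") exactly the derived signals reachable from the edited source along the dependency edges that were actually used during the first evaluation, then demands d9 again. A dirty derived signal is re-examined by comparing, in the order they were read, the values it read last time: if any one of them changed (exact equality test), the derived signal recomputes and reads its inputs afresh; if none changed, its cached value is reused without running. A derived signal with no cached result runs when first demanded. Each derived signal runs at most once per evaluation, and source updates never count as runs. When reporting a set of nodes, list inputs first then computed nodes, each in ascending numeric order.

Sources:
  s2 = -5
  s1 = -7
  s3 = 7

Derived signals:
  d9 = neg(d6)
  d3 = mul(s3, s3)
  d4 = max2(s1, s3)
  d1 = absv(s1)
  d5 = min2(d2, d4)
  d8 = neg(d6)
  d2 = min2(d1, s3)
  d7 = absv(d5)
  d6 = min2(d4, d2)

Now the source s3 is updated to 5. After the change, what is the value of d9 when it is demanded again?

Demanding d9 again yields -5.

First demand of the output computes:
  d1 = absv(-7) = 7
  d2 = min2(7, 7) = 7
  d4 = max2(-7, 7) = 7
  d6 = min2(7, 7) = 7
  d9 = neg(7) = -7

After the edit, cleaning proceeds:
  d2: a read changed (s3 7->5) — executes, giving 5.
  d4: a read changed (s3 7->5) — executes, giving 5.
  d6: a read changed (d4 7->5; d2 7->5) — executes, giving 5.
  d9: a read changed (d6 7->5) — executes, giving -5.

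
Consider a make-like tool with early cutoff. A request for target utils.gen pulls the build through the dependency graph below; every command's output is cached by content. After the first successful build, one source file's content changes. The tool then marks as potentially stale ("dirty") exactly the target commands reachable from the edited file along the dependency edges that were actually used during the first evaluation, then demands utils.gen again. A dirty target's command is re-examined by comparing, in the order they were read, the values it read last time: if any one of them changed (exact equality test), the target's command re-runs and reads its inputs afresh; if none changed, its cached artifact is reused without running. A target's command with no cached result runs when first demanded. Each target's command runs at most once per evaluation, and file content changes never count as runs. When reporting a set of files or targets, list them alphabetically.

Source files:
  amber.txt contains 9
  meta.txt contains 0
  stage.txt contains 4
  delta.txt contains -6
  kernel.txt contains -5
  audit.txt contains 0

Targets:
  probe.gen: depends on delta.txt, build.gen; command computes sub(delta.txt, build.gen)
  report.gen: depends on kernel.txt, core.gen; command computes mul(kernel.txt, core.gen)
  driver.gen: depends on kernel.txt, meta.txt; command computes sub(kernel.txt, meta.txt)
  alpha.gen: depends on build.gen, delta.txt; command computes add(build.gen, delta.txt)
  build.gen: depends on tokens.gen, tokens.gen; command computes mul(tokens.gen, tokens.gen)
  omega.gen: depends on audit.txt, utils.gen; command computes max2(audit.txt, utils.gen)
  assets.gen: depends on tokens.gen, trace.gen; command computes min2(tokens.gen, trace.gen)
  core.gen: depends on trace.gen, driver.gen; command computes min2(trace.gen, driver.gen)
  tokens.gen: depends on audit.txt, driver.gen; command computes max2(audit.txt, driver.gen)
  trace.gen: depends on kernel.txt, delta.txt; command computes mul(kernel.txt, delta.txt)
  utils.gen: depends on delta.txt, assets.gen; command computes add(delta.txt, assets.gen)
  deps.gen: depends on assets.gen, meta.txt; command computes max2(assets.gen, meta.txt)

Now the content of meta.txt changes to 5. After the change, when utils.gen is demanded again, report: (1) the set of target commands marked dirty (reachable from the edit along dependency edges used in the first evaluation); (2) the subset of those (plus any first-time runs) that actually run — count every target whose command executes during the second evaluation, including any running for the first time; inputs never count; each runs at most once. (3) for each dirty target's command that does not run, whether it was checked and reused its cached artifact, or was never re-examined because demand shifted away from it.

First demand of the output computes:
  driver.gen = sub(-5, 0) = -5
  tokens.gen = max2(0, -5) = 0
  trace.gen = mul(-5, -6) = 30
  assets.gen = min2(0, 30) = 0
  utils.gen = add(-6, 0) = -6

After the edit, cleaning proceeds:
  driver.gen: a read changed (meta.txt 0->5) — executes, giving -10.
  tokens.gen: a read changed (driver.gen -5->-10) — executes, giving 0 — identical to its old value.
  assets.gen: dirty, but its reads are unchanged (tokens.gen unchanged, trace.gen unchanged); cached 0 stands.
  utils.gen: dirty, but its reads are unchanged (delta.txt unchanged, assets.gen unchanged); cached -6 stands.

Note the absorption at tokens.gen: it re-runs yet its value is the same, leaving the output's value untouched.

The edit dirties: assets.gen, driver.gen, tokens.gen, utils.gen.
2 target commands run: driver.gen, tokens.gen.
Cache hits after checking: assets.gen, utils.gen.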